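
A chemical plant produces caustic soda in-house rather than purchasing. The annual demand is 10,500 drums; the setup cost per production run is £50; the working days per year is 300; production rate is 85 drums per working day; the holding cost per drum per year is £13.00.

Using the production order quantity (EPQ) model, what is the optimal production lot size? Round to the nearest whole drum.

d = 10,500/300 = 35.0000 drums/day;  effective holding cost H(1 − d/p) = 13·(1 − 35.0000/85) = 7.64706
Q* = √(2DS / H_eff) = √(2·10,500·50 / 7.64706) ≈ 370.55

371 drums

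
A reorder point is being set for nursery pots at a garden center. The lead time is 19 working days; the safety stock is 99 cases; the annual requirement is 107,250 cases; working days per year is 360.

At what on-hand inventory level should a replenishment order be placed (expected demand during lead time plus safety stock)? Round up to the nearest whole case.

Daily demand d = 107,250 / 360 = 297.917 cases/day
Demand during lead time = 297.917 × 19 = 5,660.42
Reorder point = 5,660.42 + 99 = 5,759.42 → round up

5,760 cases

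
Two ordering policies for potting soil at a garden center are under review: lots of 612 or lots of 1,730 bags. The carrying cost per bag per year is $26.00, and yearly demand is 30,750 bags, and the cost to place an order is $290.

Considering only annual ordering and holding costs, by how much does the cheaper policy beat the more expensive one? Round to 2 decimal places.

Annual cost at Q: ordering D·S/Q plus holding Q·H/2.
TC(612) = (30,750/612)×290 + (612/2)×26 = $22,527.08
TC(1,730) = (30,750/1,730)×290 + (1,730/2)×26 = $27,644.62
Lots of 612 are cheaper by $5,117.55.

$5,117.55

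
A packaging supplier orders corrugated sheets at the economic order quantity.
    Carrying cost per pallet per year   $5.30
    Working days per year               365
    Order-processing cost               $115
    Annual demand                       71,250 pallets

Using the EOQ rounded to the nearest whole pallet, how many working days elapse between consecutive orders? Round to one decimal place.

Optimal lot size Q* = (2 × 71,250 × $115 / $5.3)^½ ≈ 1,758.40 → Q = 1,758 pallets
Days between orders = 365 / (D/Q) = 365 / 40.529 ≈ 9.006

9.0 days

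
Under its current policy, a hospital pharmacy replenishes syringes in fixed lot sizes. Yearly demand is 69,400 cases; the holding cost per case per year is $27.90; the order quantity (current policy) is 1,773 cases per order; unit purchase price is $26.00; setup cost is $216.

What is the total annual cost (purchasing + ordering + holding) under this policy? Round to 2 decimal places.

$1,837,588.17

Orders/yr = 69,400/1,773 = 39.143; ordering cost = 39.143 × $216 = $8,454.82
Average inventory = 1,773/2 = 886.5; holding cost = 886.5 × $27.9 = $24,733.35
Purchase cost = D·C = 69,400 × 26 = $1,804,400.00
Total = $8,454.82 + $24,733.35 + $1,804,400.00 = $1,837,588.17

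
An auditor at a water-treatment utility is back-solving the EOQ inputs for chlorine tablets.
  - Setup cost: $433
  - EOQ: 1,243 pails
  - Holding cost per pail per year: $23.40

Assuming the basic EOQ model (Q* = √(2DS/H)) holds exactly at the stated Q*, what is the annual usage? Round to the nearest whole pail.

EOQ relation: Q² = 2DS/H, so rearrange for the unknown.
D = Q²H / (2S) = 1,243² × 23.4 / (2 × 433) = 41,748.44

41,748 pails per year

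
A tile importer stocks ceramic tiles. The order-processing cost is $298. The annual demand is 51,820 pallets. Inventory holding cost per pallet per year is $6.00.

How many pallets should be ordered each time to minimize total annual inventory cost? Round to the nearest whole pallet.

2,269 pallets

Q* = √(2·D·S / H) = √(2·51,820·298 / 6) = √5,147,453.3 ≈ 2,268.80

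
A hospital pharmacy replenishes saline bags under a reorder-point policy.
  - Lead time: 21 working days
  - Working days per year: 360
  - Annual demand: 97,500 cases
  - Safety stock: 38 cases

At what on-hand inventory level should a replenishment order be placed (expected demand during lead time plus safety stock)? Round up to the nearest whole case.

Daily demand d = 97,500 / 360 = 270.833 cases/day
Demand during lead time = 270.833 × 21 = 5,687.50
Reorder point = 5,687.50 + 38 = 5,725.50 → round up

5,726 cases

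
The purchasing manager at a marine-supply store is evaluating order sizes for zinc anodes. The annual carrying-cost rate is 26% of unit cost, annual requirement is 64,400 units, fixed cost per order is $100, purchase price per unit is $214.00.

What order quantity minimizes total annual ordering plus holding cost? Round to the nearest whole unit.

481 units

Holding cost per unit per year: H = 26% × $214 = $55.6400
2DS/H = 2·64,400·100/55.64 = 231,488.14
EOQ = √231,488.14 ≈ 481.13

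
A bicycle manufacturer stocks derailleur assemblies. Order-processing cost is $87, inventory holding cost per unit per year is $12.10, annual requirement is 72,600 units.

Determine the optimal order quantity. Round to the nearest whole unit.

1,022 units

Optimal lot size Q* = (2 × 72,600 × $87 / $12.1)^½ ≈ 1,021.76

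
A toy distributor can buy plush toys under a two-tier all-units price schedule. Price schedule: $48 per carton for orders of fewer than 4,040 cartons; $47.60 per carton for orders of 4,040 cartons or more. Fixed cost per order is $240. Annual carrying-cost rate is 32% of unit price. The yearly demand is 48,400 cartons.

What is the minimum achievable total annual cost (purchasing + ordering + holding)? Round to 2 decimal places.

$2,337,483.89

H₁ = 32%×$48 = $15.3600;  H₂ = 32%×$47.60 = $15.2320
EOQ₁ = √(2×48,400×240/15.3600) = 1,229.84  (< 4,040, feasible at tier 1)
EOQ₂ = √(2×48,400×240/15.2320) = 1,234.99  (< 4,040 → use Q = 4,040 at tier-2 price)
TC(tier 1 (EOQ₁), Q≈1,229.8) = $2,342,090.30
TC(tier 2, Q≈4,040.0) = $2,337,483.89
Minimum at tier 2: $2,337,483.89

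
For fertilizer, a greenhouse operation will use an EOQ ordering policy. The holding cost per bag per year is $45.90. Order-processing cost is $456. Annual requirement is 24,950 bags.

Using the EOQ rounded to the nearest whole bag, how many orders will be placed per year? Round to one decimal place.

2DS/H = 2·24,950·456/45.9 = 495,738.56
EOQ = √495,738.56 ≈ 704.09 → Q = 704
Orders per year = D/Q = 24,950 / 704 = 35.440

35.4 orders per year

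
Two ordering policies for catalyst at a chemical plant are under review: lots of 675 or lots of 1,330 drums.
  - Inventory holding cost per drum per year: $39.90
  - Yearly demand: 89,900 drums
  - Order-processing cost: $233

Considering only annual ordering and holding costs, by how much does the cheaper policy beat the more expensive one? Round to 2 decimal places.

For each Q, cost = (D/Q)·S + (Q/2)·H.
TC(675) = (89,900/675)×233 + (675/2)×39.9 = $44,498.40
TC(1,330) = (89,900/1,330)×233 + (1,330/2)×39.9 = $42,282.90
Lots of 1,330 are cheaper by $2,215.50.

$2,215.50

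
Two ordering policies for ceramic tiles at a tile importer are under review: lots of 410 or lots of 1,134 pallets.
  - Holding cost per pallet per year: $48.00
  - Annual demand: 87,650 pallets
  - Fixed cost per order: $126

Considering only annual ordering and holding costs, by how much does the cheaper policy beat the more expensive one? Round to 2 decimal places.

Annual cost at Q: ordering D·S/Q plus holding Q·H/2.
TC(410) = (87,650/410)×126 + (410/2)×48 = $36,776.34
TC(1,134) = (87,650/1,134)×126 + (1,134/2)×48 = $36,954.89
|ΔTC| = |$36,776.34 − $36,954.89| = $178.55

$178.55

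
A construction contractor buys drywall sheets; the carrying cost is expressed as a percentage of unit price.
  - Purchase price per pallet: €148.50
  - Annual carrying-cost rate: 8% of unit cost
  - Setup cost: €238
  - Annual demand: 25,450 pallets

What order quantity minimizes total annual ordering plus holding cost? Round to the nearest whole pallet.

Holding cost per pallet per year: H = 8% × €148.5 = €11.8800
Optimal lot size Q* = (2 × 25,450 × €238 / €11.88)^½ ≈ 1,009.81

1,010 pallets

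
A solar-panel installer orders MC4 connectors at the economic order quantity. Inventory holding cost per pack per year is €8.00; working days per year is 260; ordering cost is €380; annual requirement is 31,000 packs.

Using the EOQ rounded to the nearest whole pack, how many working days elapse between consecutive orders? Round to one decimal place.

2DS/H = 2·31,000·380/8 = 2,945,000.00
EOQ = √2,945,000.00 ≈ 1,716.10 → Q = 1,716 packs
Days between orders = 260 / (D/Q) = 260 / 18.065 ≈ 14.392

14.4 days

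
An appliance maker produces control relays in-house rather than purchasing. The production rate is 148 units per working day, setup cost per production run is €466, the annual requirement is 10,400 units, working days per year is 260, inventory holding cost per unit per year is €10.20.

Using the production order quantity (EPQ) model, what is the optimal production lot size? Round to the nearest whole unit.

Daily demand d = 10,400/260 = 40.000; p = 148; 1 − d/p = 0.72973
EPQ = √(2DS / (H(1 − d/p)))
    = √(2 × 10,400 × 466 / (10.2 × 0.72973)) ≈ 1,141.15

1,141 units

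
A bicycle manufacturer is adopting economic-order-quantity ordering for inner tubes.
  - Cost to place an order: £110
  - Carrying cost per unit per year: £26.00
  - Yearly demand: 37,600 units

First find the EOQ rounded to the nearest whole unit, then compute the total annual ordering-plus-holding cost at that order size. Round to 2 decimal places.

Q* = √(2·D·S / H) = √(2·37,600·110 / 26) = √318,153.8 ≈ 564.05 → Q = 564 units
Ordering: D/Q × S = 37,600/564 × £110 = £7,333.33
Holding:  Q/2 × H = 564/2 × £26 = £7,332.00
Total = £7,333.33 + £7,332.00 = £14,665.33

£14,665.33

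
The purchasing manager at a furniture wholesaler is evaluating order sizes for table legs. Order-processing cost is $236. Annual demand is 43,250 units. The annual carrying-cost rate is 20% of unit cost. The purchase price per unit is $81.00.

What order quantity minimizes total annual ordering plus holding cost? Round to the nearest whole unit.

1,123 units

Holding cost per unit per year: H = 20% × $81 = $16.2000
EOQ = √(2DS/H) = √(2 × 43,250 × 236 / 16.2)
    = √(1,260,123.46) ≈ 1,122.55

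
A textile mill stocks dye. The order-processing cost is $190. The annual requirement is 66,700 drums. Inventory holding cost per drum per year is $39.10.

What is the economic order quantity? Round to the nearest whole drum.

805 drums

Optimal lot size Q* = (2 × 66,700 × $190 / $39.1)^½ ≈ 805.13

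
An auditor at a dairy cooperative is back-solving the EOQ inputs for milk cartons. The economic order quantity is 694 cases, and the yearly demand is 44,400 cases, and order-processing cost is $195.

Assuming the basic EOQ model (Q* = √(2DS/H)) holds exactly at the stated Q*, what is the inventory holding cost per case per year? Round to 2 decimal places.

From Q* = √(2DS/H) ⇒ Q*² = 2DS/H.
H = 2DS / Q² = 2 × 44,400 × 195 / 694² = 35.9525

$35.95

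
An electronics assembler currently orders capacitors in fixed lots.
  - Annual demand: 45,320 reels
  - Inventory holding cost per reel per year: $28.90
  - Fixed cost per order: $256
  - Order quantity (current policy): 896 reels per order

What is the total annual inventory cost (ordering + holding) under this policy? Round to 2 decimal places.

$25,895.77

Ordering: D/Q × S = 45,320/896 × $256 = $12,948.57
Holding:  Q/2 × H = 896/2 × $28.9 = $12,947.20
Total = $12,948.57 + $12,947.20 = $25,895.77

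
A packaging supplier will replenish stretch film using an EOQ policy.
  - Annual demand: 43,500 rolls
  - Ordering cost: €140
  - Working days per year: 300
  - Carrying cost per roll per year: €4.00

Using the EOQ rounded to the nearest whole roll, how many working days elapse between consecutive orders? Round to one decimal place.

12.0 days

EOQ = √(2DS/H) = √(2 × 43,500 × 140 / 4)
    = √(3,045,000.00) ≈ 1,744.99 → Q = 1,745 rolls
T = Q/D × 300 days = 1,745/43,500 × 300 = 12.034 days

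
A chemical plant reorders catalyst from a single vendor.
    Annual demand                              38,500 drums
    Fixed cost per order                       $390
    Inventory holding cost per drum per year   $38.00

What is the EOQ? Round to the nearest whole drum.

889 drums

2DS/H = 2·38,500·390/38 = 790,263.16
EOQ = √790,263.16 ≈ 888.97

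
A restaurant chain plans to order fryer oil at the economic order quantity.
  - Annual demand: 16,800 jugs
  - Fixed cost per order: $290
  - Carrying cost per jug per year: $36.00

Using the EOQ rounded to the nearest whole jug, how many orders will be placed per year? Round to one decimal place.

32.3 orders per year

Q* = √(2·D·S / H) = √(2·16,800·290 / 36) = √270,666.7 ≈ 520.26 → Q = 520
Orders per year = D/Q = 16,800 / 520 = 32.308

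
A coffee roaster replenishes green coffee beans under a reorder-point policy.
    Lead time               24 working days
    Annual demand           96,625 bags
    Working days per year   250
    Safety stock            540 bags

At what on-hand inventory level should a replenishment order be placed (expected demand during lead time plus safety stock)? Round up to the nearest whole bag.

9,816 bags

Daily demand d = 96,625 / 250 = 386.500 bags/day
Demand during lead time = 386.500 × 24 = 9,276.00
Reorder point = 9,276.00 + 540 = 9,816.00 → round up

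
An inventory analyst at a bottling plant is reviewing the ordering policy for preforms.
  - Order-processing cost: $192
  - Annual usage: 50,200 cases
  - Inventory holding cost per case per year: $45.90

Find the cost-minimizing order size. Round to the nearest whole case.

648 cases

Optimal lot size Q* = (2 × 50,200 × $192 / $45.9)^½ ≈ 648.05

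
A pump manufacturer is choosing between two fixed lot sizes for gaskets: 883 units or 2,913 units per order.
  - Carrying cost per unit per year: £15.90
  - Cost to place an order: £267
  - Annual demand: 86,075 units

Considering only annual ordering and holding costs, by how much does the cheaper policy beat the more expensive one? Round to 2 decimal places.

For each Q, cost = (D/Q)·S + (Q/2)·H.
TC(883) = (86,075/883)×267 + (883/2)×15.9 = £33,047.06
TC(2,913) = (86,075/2,913)×267 + (2,913/2)×15.9 = £31,047.82
|ΔTC| = |£33,047.06 − £31,047.82| = £1,999.24

£1,999.24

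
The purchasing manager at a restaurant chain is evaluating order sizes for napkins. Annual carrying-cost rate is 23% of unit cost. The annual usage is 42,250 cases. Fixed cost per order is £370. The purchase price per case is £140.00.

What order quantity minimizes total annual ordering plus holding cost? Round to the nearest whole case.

Carrying cost H = £140 × 23% = £32.2000/case/yr
Optimal lot size Q* = (2 × 42,250 × £370 / £32.2)^½ ≈ 985.37

985 cases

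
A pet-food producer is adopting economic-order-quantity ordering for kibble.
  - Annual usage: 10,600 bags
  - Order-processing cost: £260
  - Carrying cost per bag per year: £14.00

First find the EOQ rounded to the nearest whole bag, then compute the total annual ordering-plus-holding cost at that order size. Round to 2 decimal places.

£8,784.53

Optimal lot size Q* = (2 × 10,600 × £260 / £14)^½ ≈ 627.47 → Q = 627 bags
Annual ordering cost = (D/Q)·S = (10,600/627) × 260 = £4,395.53
Annual holding cost  = (Q/2)·H = (627/2) × 14 = £4,389.00
Total = £4,395.53 + £4,389.00 = £8,784.53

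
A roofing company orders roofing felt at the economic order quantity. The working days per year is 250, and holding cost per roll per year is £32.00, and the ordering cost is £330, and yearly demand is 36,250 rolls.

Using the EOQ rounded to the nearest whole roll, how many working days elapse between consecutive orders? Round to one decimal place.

Optimal lot size Q* = (2 × 36,250 × £330 / £32)^½ ≈ 864.67 → Q = 865 rolls
Days between orders = 250 / (D/Q) = 250 / 41.908 ≈ 5.966

6.0 days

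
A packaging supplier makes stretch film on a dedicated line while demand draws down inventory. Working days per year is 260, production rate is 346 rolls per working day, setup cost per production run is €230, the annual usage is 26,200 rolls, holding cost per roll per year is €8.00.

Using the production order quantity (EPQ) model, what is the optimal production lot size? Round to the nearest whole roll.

Daily demand d = 26,200/260 = 100.769; p = 346; 1 − d/p = 0.70876
EPQ = √(2DS / (H(1 − d/p)))
    = √(2 × 26,200 × 230 / (8 × 0.70876)) ≈ 1,457.92

1,458 rolls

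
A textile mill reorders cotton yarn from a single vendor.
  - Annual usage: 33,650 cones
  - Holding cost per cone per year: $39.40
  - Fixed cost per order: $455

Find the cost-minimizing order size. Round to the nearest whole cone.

2DS/H = 2·33,650·455/39.4 = 777,195.43
EOQ = √777,195.43 ≈ 881.59

882 cones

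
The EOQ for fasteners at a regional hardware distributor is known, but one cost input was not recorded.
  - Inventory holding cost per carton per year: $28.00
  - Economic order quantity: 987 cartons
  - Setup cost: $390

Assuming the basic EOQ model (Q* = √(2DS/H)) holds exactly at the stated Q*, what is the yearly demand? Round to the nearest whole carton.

34,970 cartons per year

EOQ relation: Q² = 2DS/H, so rearrange for the unknown.
D = Q²H / (2S) = 987² × 28 / (2 × 390) = 34,970.17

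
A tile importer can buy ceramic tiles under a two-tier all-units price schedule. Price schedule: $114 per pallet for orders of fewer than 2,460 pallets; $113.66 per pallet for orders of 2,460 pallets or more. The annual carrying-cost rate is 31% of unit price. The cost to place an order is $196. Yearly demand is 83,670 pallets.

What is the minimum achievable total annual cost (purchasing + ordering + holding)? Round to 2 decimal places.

$9,559,937.15

H₁ = 31%×$114 = $35.3400;  H₂ = 31%×$113.66 = $35.2346
EOQ₁ = √(2×83,670×196/35.3400) = 963.37  (< 2,460, feasible at tier 1)
EOQ₂ = √(2×83,670×196/35.2346) = 964.81  (< 2,460 → use Q = 2,460 at tier-2 price)
TC(tier 1 (EOQ₁), Q≈963.4) = $9,572,425.62
TC(tier 2, Q≈2,460.0) = $9,559,937.15
Minimum at tier 2: $9,559,937.15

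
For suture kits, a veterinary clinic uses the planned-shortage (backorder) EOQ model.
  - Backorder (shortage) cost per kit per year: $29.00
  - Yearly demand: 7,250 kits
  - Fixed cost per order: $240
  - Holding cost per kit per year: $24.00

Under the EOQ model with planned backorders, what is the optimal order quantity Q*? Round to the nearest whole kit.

515 kits

Basic EOQ = √(2·7,250·240/24) = 380.789
Backorder adjustment √((H+b)/b) = √((24+29)/29) = 1.3519
Q* = 380.789 × 1.3519 ≈ 514.78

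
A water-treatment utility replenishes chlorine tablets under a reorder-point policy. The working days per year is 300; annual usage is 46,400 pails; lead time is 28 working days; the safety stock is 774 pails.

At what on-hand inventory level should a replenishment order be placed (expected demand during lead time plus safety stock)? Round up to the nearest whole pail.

Daily demand d = 46,400 / 300 = 154.667 pails/day
Demand during lead time = 154.667 × 28 = 4,330.67
Reorder point = 4,330.67 + 774 = 5,104.67 → round up

5,105 pails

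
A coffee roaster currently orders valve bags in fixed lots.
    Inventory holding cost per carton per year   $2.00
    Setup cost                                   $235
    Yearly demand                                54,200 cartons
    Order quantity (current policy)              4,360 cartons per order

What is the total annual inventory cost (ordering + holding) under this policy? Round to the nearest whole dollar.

$7,281

Ordering: D/Q × S = 54,200/4,360 × $235 = $2,921.33
Holding:  Q/2 × H = 4,360/2 × $2 = $4,360.00
Total = $2,921.33 + $4,360.00 = $7,281.33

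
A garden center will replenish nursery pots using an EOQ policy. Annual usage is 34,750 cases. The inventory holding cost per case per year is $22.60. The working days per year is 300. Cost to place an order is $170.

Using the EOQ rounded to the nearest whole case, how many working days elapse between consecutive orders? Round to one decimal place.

6.2 days

Optimal lot size Q* = (2 × 34,750 × $170 / $22.6)^½ ≈ 723.04 → Q = 723 cases
T = Q/D × 300 days = 723/34,750 × 300 = 6.242 days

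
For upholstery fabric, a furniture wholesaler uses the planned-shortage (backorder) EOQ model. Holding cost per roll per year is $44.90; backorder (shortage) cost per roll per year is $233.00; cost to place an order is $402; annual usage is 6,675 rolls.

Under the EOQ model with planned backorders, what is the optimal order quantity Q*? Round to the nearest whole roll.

378 rolls

Q* = √(2DS/H) · √((H + b)/b)
   = √(2 × 6,675 × 402 / 44.9) · √((44.9 + 233) / 233)
   = 345.725 × 1.0921 ≈ 377.57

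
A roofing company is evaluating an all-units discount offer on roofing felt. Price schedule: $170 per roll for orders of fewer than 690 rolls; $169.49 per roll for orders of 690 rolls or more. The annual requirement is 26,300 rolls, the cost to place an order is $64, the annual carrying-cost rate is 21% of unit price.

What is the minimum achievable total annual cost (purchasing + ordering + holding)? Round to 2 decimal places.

H₁ = 21%×$170 = $35.7000;  H₂ = 21%×$169.49 = $35.5929
EOQ₁ = √(2×26,300×64/35.7000) = 307.08  (< 690, feasible at tier 1)
EOQ₂ = √(2×26,300×64/35.5929) = 307.54  (< 690 → use Q = 690 at tier-2 price)
TC(tier 1 (EOQ₁), Q≈307.1) = $4,481,962.69
TC(tier 2, Q≈690.0) = $4,472,305.97
Minimum at tier 2: $4,472,305.97

$4,472,305.97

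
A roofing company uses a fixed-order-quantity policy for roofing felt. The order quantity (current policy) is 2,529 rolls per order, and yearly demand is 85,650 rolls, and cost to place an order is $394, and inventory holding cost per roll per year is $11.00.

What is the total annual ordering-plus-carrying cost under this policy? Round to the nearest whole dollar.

$27,253

Annual ordering cost = (D/Q)·S = (85,650/2,529) × 394 = $13,343.65
Annual holding cost  = (Q/2)·H = (2,529/2) × 11 = $13,909.50
Total = $13,343.65 + $13,909.50 = $27,253.15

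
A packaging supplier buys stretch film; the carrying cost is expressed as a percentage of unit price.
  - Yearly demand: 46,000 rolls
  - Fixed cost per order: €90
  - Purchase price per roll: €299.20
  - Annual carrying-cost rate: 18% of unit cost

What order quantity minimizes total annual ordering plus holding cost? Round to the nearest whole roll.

Carrying cost H = €299.2 × 18% = €53.8560/roll/yr
EOQ = √(2DS/H) = √(2 × 46,000 × 90 / 53.856)
    = √(153,743.32) ≈ 392.10

392 rolls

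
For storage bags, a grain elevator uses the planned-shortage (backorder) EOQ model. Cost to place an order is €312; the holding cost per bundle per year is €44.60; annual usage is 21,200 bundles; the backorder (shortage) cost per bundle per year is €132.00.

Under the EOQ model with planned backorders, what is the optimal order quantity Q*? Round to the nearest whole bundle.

Q* = √(2DS/H) · √((H + b)/b)
   = √(2 × 21,200 × 312 / 44.6) · √((44.6 + 132) / 132)
   = 544.619 × 1.1567 ≈ 629.94

630 bundles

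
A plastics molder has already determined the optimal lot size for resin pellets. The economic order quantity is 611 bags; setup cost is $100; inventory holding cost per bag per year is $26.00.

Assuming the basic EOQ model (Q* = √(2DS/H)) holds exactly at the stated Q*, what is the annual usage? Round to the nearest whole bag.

48,532 bags per year

EOQ relation: Q² = 2DS/H, so rearrange for the unknown.
D = Q²H / (2S) = 611² × 26 / (2 × 100) = 48,531.73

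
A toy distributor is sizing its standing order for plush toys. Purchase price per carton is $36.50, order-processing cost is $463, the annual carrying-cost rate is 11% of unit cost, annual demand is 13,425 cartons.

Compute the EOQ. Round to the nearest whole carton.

1,760 cartons

Holding cost per carton per year: H = 11% × $36.5 = $4.0150
Q* = √(2·D·S / H) = √(2·13,425·463 / 4.015) = √3,096,276.5 ≈ 1,759.62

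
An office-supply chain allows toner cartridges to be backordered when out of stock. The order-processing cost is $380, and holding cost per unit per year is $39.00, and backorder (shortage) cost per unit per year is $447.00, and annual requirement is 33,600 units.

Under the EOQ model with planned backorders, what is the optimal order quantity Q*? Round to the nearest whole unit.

Q* = √(2DS/H) · √((H + b)/b)
   = √(2 × 33,600 × 380 / 39) · √((39 + 447) / 447)
   = 809.178 × 1.0427 ≈ 843.74

844 units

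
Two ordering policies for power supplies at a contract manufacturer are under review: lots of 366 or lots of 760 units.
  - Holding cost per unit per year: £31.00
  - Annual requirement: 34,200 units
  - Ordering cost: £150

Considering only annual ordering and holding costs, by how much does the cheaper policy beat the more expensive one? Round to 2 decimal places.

Annual cost at Q: ordering D·S/Q plus holding Q·H/2.
TC(366) = (34,200/366)×150 + (366/2)×31 = £19,689.39
TC(760) = (34,200/760)×150 + (760/2)×31 = £18,530.00
|ΔTC| = |£19,689.39 − £18,530.00| = £1,159.39

£1,159.39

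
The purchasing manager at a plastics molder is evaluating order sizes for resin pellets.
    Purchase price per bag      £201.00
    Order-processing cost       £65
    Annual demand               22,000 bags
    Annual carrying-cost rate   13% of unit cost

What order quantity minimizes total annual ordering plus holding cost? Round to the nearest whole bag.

331 bags

Holding cost per bag per year: H = 13% × £201 = £26.1300
Optimal lot size Q* = (2 × 22,000 × £65 / £26.13)^½ ≈ 330.84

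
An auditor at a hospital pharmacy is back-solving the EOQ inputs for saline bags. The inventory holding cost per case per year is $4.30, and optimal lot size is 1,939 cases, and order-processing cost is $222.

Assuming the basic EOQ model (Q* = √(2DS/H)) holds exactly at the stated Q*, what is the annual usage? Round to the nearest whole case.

36,412 cases per year

From Q* = √(2DS/H) ⇒ Q*² = 2DS/H.
D = Q²H / (2S) = 1,939² × 4.3 / (2 × 222) = 36,411.71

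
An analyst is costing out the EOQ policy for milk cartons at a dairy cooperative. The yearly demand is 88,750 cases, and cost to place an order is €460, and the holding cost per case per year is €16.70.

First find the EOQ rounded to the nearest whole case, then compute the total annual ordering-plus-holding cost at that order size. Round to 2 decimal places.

EOQ = √(2DS/H) = √(2 × 88,750 × 460 / 16.7)
    = √(4,889,221.56) ≈ 2,211.16 → Q = 2,211 cases
Ordering: D/Q × S = 88,750/2,211 × €460 = €18,464.50
Holding:  Q/2 × H = 2,211/2 × €16.7 = €18,461.85
Total = €18,464.50 + €18,461.85 = €36,926.35

€36,926.35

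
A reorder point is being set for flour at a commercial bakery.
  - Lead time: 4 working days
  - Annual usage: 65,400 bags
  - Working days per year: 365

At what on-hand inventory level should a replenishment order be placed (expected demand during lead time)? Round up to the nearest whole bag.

717 bags

Daily demand d = 65,400 / 365 = 179.178 bags/day
Demand during lead time = 179.178 × 4 = 716.71
Reorder point = 716.71 → round up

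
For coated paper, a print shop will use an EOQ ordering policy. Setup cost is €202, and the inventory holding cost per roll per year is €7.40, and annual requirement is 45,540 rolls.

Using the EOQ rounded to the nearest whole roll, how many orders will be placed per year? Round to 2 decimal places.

28.88 orders per year

Q* = √(2·D·S / H) = √(2·45,540·202 / 7.4) = √2,486,237.8 ≈ 1,576.78 → Q = 1,577
Orders per year = D/Q = 45,540 / 1,577 = 28.878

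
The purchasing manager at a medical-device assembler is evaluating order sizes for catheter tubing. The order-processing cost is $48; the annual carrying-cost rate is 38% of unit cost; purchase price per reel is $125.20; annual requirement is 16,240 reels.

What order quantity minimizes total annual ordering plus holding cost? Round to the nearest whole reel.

181 reels

Carrying cost H = $125.2 × 38% = $47.5760/reel/yr
Q* = √(2·D·S / H) = √(2·16,240·48 / 47.576) = √32,769.5 ≈ 181.02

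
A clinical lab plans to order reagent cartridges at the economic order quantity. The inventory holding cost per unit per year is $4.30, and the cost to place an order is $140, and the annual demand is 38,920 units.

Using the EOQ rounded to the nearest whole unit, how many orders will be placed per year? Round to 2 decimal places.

Optimal lot size Q* = (2 × 38,920 × $140 / $4.3)^½ ≈ 1,591.96 → Q = 1,592
Orders per year = D/Q = 38,920 / 1,592 = 24.447

24.45 orders per year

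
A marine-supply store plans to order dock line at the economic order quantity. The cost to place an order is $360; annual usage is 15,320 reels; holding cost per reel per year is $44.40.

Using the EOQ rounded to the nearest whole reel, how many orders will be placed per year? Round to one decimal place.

30.8 orders per year

Q* = √(2·D·S / H) = √(2·15,320·360 / 44.4) = √248,432.4 ≈ 498.43 → Q = 498
N = D/Q = 15,320/498 ≈ 30.763 orders/yr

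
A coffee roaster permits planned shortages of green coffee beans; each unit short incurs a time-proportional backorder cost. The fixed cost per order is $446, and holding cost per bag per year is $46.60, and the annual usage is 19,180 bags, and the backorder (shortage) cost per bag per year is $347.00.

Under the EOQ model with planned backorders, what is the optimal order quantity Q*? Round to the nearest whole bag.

Basic EOQ = √(2·19,180·446/46.6) = 605.918
Backorder adjustment √((H+b)/b) = √((46.6+347)/347) = 1.0650
Q* = 605.918 × 1.0650 ≈ 645.32

645 bags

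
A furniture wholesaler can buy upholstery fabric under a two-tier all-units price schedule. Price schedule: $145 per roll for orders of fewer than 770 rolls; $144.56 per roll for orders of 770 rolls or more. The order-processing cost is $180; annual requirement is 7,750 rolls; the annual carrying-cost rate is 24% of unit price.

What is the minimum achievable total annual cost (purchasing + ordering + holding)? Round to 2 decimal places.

$1,133,603.53

H₁ = 24%×$145 = $34.8000;  H₂ = 24%×$144.56 = $34.6944
EOQ₁ = √(2×7,750×180/34.8000) = 283.15  (< 770, feasible at tier 1)
EOQ₂ = √(2×7,750×180/34.6944) = 283.58  (< 770 → use Q = 770 at tier-2 price)
TC(tier 1 (EOQ₁), Q≈283.1) = $1,133,603.53
TC(tier 2, Q≈770.0) = $1,135,509.03
Minimum at tier 1 (EOQ₁): $1,133,603.53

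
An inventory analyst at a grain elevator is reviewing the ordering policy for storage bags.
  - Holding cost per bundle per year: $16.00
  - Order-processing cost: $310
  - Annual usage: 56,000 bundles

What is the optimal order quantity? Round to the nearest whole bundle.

2DS/H = 2·56,000·310/16 = 2,170,000.00
EOQ = √2,170,000.00 ≈ 1,473.09

1,473 bundles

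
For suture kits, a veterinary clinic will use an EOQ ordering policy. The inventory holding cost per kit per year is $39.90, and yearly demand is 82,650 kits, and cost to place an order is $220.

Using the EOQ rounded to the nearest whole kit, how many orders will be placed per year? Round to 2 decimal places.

86.54 orders per year

Optimal lot size Q* = (2 × 82,650 × $220 / $39.9)^½ ≈ 954.69 → Q = 955
N = D/Q = 82,650/955 ≈ 86.545 orders/yr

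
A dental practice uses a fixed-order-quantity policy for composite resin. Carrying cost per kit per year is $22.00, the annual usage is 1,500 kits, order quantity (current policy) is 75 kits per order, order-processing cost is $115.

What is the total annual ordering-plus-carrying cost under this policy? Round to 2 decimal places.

Ordering: D/Q × S = 1,500/75 × $115 = $2,300.00
Holding:  Q/2 × H = 75/2 × $22 = $825.00
Total = $2,300.00 + $825.00 = $3,125.00

$3,125.00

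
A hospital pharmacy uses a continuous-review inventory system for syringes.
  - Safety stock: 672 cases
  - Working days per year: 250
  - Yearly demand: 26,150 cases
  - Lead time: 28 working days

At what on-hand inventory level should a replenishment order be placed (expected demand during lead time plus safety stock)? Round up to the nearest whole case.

3,601 cases

Daily demand d = 26,150 / 250 = 104.600 cases/day
Demand during lead time = 104.600 × 28 = 2,928.80
Reorder point = 2,928.80 + 672 = 3,600.80 → round up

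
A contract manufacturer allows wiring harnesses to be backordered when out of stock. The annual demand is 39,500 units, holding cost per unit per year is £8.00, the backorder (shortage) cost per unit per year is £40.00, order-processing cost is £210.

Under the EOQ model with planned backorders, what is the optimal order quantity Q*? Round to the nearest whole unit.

Basic EOQ = √(2·39,500·210/8) = 1,440.052
Backorder adjustment √((H+b)/b) = √((8+40)/40) = 1.0954
Q* = 1,440.052 × 1.0954 ≈ 1,577.50

1,577 units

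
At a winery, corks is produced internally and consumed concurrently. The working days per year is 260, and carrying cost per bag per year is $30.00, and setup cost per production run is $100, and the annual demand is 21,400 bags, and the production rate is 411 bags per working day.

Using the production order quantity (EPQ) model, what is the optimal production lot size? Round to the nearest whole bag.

422 bags

d = 21,400/260 = 82.3077 bags/day;  effective holding cost H(1 − d/p) = 30·(1 − 82.3077/411) = 23.99214
Q* = √(2DS / H_eff) = √(2·21,400·100 / 23.99214) ≈ 422.36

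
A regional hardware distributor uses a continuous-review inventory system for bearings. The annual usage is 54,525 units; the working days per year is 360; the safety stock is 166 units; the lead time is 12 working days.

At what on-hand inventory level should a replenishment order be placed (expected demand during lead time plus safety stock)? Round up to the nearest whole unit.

Daily demand d = 54,525 / 360 = 151.458 units/day
Demand during lead time = 151.458 × 12 = 1,817.50
Reorder point = 1,817.50 + 166 = 1,983.50 → round up

1,984 units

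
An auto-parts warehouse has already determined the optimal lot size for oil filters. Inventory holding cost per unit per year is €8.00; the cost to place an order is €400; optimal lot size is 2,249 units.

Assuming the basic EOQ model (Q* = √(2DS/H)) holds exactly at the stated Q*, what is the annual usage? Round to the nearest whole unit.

From Q* = √(2DS/H) ⇒ Q*² = 2DS/H.
D = Q²H / (2S) = 2,249² × 8 / (2 × 400) = 50,580.01

50,580 units per year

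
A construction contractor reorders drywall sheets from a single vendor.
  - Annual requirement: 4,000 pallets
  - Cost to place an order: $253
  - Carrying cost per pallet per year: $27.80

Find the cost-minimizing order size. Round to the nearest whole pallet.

270 pallets

Optimal lot size Q* = (2 × 4,000 × $253 / $27.8)^½ ≈ 269.83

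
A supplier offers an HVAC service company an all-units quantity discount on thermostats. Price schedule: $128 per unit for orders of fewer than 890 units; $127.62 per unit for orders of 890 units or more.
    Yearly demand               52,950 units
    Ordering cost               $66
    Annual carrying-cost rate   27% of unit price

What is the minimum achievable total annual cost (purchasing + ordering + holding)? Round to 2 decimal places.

H₁ = 27%×$128 = $34.5600;  H₂ = 27%×$127.62 = $34.4574
EOQ₁ = √(2×52,950×66/34.5600) = 449.71  (< 890, feasible at tier 1)
EOQ₂ = √(2×52,950×66/34.4574) = 450.38  (< 890 → use Q = 890 at tier-2 price)
TC(tier 1 (EOQ₁), Q≈449.7) = $6,793,142.00
TC(tier 2, Q≈890.0) = $6,776,739.17
Minimum at tier 2: $6,776,739.17

$6,776,739.17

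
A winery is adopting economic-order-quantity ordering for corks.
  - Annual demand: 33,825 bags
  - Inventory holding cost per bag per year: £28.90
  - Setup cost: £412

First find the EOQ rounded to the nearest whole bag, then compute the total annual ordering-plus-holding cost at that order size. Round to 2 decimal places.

£28,381.24

Optimal lot size Q* = (2 × 33,825 × £412 / £28.9)^½ ≈ 982.05 → Q = 982 bags
Annual ordering cost = (D/Q)·S = (33,825/982) × 412 = £14,191.34
Annual holding cost  = (Q/2)·H = (982/2) × 28.9 = £14,189.90
Total = £14,191.34 + £14,189.90 = £28,381.24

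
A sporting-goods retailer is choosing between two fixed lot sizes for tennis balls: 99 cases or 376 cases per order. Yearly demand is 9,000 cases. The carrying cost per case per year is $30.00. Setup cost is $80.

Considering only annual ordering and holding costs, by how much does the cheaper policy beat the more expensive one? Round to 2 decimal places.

Annual cost at Q: ordering D·S/Q plus holding Q·H/2.
TC(99) = (9,000/99)×80 + (99/2)×30 = $8,757.73
TC(376) = (9,000/376)×80 + (376/2)×30 = $7,554.89
Lots of 376 are cheaper by $1,202.83.

$1,202.83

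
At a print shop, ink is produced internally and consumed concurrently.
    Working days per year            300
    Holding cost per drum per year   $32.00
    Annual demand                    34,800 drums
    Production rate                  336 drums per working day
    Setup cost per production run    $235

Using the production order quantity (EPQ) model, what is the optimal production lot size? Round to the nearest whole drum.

d = 34,800/300 = 116.0000 drums/day;  effective holding cost H(1 − d/p) = 32·(1 − 116.0000/336) = 20.95238
Q* = √(2DS / H_eff) = √(2·34,800·235 / 20.95238) ≈ 883.53

884 drums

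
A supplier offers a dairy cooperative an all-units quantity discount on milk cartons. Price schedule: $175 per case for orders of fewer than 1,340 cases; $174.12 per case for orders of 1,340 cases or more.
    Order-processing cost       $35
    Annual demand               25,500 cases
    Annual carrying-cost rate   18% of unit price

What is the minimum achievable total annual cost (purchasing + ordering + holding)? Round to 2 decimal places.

$4,461,724.92

H₁ = 18%×$175 = $31.5000;  H₂ = 18%×$174.12 = $31.3416
EOQ₁ = √(2×25,500×35/31.5000) = 238.05  (< 1,340, feasible at tier 1)
EOQ₂ = √(2×25,500×35/31.3416) = 238.65  (< 1,340 → use Q = 1,340 at tier-2 price)
TC(tier 1 (EOQ₁), Q≈238.0) = $4,469,998.50
TC(tier 2, Q≈1,340.0) = $4,461,724.92
Minimum at tier 2: $4,461,724.92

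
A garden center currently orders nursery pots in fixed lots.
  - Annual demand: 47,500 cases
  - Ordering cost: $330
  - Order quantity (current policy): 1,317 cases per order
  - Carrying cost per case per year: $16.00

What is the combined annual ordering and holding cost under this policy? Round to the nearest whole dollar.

Ordering: D/Q × S = 47,500/1,317 × $330 = $11,902.05
Holding:  Q/2 × H = 1,317/2 × $16 = $10,536.00
Total = $11,902.05 + $10,536.00 = $22,438.05

$22,438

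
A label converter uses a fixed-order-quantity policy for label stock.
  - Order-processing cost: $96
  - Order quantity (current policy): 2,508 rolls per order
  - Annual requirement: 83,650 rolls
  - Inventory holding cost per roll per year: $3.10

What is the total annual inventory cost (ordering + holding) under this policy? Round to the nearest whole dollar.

Ordering: D/Q × S = 83,650/2,508 × $96 = $3,201.91
Holding:  Q/2 × H = 2,508/2 × $3.1 = $3,887.40
Total = $3,201.91 + $3,887.40 = $7,089.31

$7,089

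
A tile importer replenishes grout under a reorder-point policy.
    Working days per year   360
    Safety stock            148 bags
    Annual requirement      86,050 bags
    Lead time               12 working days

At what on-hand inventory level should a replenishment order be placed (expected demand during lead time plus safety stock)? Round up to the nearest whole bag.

Daily demand d = 86,050 / 360 = 239.028 bags/day
Demand during lead time = 239.028 × 12 = 2,868.33
Reorder point = 2,868.33 + 148 = 3,016.33 → round up

3,017 bags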